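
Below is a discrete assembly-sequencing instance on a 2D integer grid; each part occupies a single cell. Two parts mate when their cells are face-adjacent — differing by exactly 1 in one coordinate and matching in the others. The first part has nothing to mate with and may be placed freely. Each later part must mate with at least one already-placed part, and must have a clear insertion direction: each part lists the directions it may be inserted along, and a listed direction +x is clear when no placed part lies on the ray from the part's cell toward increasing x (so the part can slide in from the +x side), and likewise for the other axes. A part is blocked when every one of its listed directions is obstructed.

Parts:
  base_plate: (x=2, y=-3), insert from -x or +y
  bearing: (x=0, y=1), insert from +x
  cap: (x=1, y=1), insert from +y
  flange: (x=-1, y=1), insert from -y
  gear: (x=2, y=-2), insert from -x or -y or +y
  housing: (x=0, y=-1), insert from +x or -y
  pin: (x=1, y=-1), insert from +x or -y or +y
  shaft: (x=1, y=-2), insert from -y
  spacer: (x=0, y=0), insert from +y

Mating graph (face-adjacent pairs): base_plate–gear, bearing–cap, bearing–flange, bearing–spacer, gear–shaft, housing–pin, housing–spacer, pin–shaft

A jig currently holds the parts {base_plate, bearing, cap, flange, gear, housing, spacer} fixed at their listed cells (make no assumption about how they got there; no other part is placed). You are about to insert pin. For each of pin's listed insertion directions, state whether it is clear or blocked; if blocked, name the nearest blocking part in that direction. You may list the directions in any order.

+x: clear; +y: blocked by cap; -y: clear

+x: ray from pin(1, -1) has no placed part ⇒ clear
-y: ray from pin(1, -1) has no placed part ⇒ clear
+y: nearest on ray is cap@(1, 1) ⇒ blocked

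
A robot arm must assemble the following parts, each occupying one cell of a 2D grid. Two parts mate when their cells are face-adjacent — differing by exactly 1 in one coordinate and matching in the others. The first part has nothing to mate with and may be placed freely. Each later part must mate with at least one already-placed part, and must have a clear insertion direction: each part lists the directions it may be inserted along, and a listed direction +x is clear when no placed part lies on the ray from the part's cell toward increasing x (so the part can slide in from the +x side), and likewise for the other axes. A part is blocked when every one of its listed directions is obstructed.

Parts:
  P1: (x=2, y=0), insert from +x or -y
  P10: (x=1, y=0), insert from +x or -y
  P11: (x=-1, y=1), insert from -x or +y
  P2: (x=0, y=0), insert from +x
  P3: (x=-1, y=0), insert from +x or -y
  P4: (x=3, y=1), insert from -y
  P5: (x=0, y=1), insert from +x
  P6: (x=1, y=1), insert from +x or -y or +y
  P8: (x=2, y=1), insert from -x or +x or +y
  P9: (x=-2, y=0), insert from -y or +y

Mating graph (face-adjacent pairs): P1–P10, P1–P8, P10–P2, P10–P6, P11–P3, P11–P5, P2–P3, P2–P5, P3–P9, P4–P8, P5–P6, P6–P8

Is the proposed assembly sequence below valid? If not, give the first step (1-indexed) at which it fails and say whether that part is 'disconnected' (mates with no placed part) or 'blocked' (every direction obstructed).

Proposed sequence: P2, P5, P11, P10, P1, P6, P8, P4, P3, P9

1. P2@(0, 0) [+x clear] — {P2}
2. P5@(0, 1) [+x clear] — {P2, P5}
3. P11@(-1, 1) [-x clear] — {P11, P2, P5}
4. P10@(1, 0) [+x clear] — {P10, P11, P2, P5}
5. P1@(2, 0) [+x clear] — {P1, P10, P11, P2, P5}
6. P6@(1, 1) [+x clear] — {P1, P10, P11, P2, P5, P6}
7. P8@(2, 1) [+x clear] — {P1, P10, P11, P2, P5, P6, P8}
8. P4@(3, 1) [-y clear] — {P1, P10, P11, P2, P4, P5, P6, P8}
9. P3@(-1, 0) [-y clear] — {P1, P10, P11, P2, P3, P4, P5, P6, P8}
10. P9@(-2, 0) [-y clear] — {P1, P10, P11, P2, P3, P4, P5, P6, P8, P9}

Valid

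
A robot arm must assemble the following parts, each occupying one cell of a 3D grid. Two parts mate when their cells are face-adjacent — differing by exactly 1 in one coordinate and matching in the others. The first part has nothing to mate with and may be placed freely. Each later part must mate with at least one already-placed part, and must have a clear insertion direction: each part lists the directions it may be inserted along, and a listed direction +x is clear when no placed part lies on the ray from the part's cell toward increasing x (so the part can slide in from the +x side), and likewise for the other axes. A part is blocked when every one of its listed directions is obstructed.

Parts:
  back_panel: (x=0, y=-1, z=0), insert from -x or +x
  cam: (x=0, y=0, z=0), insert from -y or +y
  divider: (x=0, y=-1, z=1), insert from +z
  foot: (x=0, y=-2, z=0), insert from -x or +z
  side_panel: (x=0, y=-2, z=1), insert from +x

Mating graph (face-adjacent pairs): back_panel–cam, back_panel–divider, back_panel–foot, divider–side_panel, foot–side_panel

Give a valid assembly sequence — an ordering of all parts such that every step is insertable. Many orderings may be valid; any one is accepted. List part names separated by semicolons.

1. side_panel@(0, -2, 1) [+x clear] — {side_panel}
2. divider@(0, -1, 1) [+z clear] — {divider, side_panel}
3. back_panel@(0, -1, 0) [-x clear] — {back_panel, divider, side_panel}
4. cam@(0, 0, 0) [+y clear] — {back_panel, cam, divider, side_panel}
5. foot@(0, -2, 0) [-x clear] — {back_panel, cam, divider, foot, side_panel}

side_panel; divider; back_panel; cam; foot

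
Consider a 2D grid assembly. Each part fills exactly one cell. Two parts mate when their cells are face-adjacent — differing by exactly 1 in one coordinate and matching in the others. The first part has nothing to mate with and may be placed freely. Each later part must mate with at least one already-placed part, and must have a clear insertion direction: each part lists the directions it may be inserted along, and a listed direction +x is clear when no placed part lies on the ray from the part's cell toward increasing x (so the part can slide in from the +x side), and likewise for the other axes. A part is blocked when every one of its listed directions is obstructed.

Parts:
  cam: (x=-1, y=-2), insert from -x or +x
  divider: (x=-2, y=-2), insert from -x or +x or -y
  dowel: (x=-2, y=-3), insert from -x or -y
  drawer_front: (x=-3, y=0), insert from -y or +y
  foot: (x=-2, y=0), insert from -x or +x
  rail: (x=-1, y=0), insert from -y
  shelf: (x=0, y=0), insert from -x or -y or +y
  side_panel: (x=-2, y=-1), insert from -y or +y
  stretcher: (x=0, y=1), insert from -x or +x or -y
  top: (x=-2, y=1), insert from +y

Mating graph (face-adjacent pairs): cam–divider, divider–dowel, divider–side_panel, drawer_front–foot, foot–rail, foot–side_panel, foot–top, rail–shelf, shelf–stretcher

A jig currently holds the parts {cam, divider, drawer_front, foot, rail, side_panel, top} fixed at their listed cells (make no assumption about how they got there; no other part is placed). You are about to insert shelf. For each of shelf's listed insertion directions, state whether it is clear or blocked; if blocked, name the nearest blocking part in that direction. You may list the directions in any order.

+y: clear; -x: blocked by rail; -y: clear

-x: nearest on ray is rail@(-1, 0) ⇒ blocked
-y: ray from shelf(0, 0) has no placed part ⇒ clear
+y: ray from shelf(0, 0) has no placed part ⇒ clear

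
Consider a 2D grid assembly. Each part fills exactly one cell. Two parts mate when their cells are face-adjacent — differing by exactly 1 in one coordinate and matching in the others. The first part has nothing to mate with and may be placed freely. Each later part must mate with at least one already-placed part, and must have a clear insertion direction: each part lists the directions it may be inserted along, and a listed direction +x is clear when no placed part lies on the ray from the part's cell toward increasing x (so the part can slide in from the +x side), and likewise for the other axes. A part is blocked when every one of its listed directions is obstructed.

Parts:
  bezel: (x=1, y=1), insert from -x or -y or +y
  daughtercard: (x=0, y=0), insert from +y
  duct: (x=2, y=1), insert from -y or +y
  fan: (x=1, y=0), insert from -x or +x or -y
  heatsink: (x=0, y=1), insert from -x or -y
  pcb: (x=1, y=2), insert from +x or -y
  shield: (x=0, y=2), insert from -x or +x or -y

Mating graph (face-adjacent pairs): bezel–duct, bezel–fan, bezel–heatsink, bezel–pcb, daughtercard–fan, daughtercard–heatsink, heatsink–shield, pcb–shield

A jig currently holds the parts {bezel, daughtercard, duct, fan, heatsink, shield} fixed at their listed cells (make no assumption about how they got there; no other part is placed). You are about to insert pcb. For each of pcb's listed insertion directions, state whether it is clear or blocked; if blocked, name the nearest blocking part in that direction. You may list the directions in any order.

+x: clear; -y: blocked by bezel

+x: ray from pcb(1, 2) has no placed part ⇒ clear
-y: nearest on ray is bezel@(1, 1) ⇒ blocked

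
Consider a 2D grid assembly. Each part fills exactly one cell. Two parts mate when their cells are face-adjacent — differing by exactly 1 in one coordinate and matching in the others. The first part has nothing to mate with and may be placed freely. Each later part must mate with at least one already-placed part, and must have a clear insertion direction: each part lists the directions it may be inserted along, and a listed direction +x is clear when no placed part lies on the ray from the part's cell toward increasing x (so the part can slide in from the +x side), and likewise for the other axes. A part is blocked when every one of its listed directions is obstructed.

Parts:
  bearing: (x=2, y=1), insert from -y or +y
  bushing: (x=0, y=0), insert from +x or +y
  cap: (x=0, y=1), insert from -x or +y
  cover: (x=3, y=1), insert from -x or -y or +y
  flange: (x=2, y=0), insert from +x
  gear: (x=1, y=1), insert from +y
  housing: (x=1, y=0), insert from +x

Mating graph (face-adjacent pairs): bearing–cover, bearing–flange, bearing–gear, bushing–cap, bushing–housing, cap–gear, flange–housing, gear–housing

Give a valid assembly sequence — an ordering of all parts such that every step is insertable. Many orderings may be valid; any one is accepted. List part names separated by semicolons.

cover; bearing; gear; cap; bushing; housing; flange

1. cover@(3, 1) [-x clear] — {cover}
2. bearing@(2, 1) [-y clear] — {bearing, cover}
3. gear@(1, 1) [+y clear] — {bearing, cover, gear}
4. cap@(0, 1) [-x clear] — {bearing, cap, cover, gear}
5. bushing@(0, 0) [+x clear] — {bearing, bushing, cap, cover, gear}
6. housing@(1, 0) [+x clear] — {bearing, bushing, cap, cover, gear, housing}
7. flange@(2, 0) [+x clear] — {bearing, bushing, cap, cover, flange, gear, housing}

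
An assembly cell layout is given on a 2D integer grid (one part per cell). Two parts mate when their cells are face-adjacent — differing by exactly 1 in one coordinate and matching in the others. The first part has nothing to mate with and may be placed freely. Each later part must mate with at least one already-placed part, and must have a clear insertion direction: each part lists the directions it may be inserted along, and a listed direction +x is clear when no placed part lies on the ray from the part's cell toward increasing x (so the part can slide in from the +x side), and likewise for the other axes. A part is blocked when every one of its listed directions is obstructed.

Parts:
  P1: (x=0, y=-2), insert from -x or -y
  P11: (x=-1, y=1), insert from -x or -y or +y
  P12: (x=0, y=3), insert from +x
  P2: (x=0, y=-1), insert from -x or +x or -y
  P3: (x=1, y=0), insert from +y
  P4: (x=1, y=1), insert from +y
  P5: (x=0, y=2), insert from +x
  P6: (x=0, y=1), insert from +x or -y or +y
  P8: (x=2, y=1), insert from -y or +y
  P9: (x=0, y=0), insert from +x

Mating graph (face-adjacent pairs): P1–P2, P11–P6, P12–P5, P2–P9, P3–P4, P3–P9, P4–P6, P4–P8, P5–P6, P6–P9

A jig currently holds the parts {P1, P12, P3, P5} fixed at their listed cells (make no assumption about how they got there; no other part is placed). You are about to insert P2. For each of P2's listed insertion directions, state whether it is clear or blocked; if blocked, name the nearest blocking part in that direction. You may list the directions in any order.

-x: ray from P2(0, -1) has no placed part ⇒ clear
+x: ray from P2(0, -1) has no placed part ⇒ clear
-y: nearest on ray is P1@(0, -2) ⇒ blocked

+x: clear; -x: clear; -y: blocked by P1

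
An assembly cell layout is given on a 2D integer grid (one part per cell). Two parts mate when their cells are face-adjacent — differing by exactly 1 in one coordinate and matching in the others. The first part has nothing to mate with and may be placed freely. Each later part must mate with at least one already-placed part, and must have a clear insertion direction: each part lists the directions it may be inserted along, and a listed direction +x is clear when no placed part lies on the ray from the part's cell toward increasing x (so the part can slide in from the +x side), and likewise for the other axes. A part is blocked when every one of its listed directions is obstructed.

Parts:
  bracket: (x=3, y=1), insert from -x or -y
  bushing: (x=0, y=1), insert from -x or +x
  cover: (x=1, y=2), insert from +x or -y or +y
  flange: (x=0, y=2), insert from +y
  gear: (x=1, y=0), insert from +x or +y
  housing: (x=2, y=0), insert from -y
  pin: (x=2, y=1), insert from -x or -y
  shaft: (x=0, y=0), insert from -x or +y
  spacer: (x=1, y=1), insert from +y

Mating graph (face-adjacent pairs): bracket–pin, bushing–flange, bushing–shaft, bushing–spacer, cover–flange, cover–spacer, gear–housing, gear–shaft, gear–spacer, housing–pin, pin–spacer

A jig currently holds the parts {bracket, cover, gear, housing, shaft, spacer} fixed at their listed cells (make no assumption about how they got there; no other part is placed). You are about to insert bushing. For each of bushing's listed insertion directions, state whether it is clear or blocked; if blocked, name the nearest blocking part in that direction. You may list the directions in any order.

-x: ray from bushing(0, 1) has no placed part ⇒ clear
+x: nearest on ray is spacer@(1, 1) ⇒ blocked

+x: blocked by spacer; -x: clear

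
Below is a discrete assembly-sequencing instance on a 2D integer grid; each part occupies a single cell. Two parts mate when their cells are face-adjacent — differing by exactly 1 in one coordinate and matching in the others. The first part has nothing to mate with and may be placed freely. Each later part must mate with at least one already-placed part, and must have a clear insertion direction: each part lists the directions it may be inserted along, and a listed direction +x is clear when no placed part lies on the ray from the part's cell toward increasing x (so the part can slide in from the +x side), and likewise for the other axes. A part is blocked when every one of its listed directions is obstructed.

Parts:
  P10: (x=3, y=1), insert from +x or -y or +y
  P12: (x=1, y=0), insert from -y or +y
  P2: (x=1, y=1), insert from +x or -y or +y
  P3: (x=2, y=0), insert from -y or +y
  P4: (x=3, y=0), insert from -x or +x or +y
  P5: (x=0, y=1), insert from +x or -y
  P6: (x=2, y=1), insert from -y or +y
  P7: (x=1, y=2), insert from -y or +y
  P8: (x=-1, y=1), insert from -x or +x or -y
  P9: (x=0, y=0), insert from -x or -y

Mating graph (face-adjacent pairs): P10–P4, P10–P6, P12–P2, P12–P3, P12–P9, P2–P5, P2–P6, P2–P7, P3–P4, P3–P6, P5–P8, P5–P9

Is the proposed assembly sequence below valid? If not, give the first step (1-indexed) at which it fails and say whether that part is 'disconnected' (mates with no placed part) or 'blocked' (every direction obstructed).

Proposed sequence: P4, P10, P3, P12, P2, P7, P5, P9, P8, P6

Valid

1. P4@(3, 0) [-x clear] — {P4}
2. P10@(3, 1) [+x clear] — {P10, P4}
3. P3@(2, 0) [-y clear] — {P10, P3, P4}
4. P12@(1, 0) [-y clear] — {P10, P12, P3, P4}
5. P2@(1, 1) [+y clear] — {P10, P12, P2, P3, P4}
6. P7@(1, 2) [+y clear] — {P10, P12, P2, P3, P4, P7}
7. P5@(0, 1) [-y clear] — {P10, P12, P2, P3, P4, P5, P7}
8. P9@(0, 0) [-x clear] — {P10, P12, P2, P3, P4, P5, P7, P9}
9. P8@(-1, 1) [-x clear] — {P10, P12, P2, P3, P4, P5, P7, P8, P9}
10. P6@(2, 1) [+y clear] — {P10, P12, P2, P3, P4, P5, P6, P7, P8, P9}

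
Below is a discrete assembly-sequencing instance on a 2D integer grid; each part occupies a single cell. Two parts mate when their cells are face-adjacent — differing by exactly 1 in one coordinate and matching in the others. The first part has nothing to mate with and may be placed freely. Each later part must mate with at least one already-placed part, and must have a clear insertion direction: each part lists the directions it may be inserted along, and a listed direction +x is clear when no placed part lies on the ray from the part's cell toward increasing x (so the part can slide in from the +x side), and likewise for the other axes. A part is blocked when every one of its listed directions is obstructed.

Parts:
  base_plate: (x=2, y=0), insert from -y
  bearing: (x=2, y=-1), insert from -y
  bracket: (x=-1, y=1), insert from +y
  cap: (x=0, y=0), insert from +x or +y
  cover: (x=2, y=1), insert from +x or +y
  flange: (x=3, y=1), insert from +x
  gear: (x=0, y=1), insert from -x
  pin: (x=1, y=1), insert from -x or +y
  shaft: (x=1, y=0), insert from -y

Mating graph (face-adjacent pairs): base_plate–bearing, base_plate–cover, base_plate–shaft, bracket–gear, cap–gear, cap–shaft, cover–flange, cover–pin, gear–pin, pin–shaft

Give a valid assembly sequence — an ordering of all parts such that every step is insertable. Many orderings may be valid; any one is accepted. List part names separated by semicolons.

cap; gear; bracket; shaft; base_plate; bearing; pin; cover; flange

1. cap@(0, 0) [+x clear] — {cap}
2. gear@(0, 1) [-x clear] — {cap, gear}
3. bracket@(-1, 1) [+y clear] — {bracket, cap, gear}
4. shaft@(1, 0) [-y clear] — {bracket, cap, gear, shaft}
5. base_plate@(2, 0) [-y clear] — {base_plate, bracket, cap, gear, shaft}
6. bearing@(2, -1) [-y clear] — {base_plate, bearing, bracket, cap, gear, shaft}
7. pin@(1, 1) [+y clear] — {base_plate, bearing, bracket, cap, gear, pin, shaft}
8. cover@(2, 1) [+x clear] — {base_plate, bearing, bracket, cap, cover, gear, pin, shaft}
9. flange@(3, 1) [+x clear] — {base_plate, bearing, bracket, cap, cover, flange, gear, pin, shaft}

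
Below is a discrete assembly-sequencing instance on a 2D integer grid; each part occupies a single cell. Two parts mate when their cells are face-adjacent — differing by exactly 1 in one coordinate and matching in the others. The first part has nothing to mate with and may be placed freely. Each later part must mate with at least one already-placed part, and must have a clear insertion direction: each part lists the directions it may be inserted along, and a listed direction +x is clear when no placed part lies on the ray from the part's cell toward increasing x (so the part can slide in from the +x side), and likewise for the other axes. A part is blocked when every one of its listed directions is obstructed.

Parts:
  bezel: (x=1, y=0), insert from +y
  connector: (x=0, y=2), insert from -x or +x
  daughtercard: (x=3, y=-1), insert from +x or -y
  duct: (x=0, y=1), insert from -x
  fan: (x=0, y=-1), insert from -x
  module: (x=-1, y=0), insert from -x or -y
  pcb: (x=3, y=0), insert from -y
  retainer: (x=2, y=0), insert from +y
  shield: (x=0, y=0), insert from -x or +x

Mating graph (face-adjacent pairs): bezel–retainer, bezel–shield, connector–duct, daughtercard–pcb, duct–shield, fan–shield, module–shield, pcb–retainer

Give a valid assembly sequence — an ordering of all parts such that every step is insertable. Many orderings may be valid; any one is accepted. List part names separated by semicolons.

pcb; daughtercard; retainer; bezel; shield; fan; duct; module; connector

1. pcb@(3, 0) [-y clear] — {pcb}
2. daughtercard@(3, -1) [+x clear] — {daughtercard, pcb}
3. retainer@(2, 0) [+y clear] — {daughtercard, pcb, retainer}
4. bezel@(1, 0) [+y clear] — {bezel, daughtercard, pcb, retainer}
5. shield@(0, 0) [-x clear] — {bezel, daughtercard, pcb, retainer, shield}
6. fan@(0, -1) [-x clear] — {bezel, daughtercard, fan, pcb, retainer, shield}
7. duct@(0, 1) [-x clear] — {bezel, daughtercard, duct, fan, pcb, retainer, shield}
8. module@(-1, 0) [-x clear] — {bezel, daughtercard, duct, fan, module, pcb, retainer, shield}
9. connector@(0, 2) [-x clear] — {bezel, connector, daughtercard, duct, fan, module, pcb, retainer, shield}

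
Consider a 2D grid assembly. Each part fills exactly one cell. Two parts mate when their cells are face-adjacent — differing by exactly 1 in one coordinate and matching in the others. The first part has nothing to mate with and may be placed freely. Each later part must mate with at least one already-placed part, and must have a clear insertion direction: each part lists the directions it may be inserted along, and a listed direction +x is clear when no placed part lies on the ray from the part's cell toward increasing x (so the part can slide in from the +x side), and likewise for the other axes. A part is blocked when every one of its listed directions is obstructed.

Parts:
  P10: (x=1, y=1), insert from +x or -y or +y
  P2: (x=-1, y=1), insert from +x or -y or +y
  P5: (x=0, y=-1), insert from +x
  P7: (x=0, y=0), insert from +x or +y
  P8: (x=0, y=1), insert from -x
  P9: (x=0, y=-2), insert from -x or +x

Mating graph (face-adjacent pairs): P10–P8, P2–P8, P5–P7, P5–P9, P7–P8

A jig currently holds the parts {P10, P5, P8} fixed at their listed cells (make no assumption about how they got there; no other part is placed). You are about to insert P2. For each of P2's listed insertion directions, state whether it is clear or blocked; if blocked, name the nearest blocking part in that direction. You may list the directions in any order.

+x: blocked by P8; +y: clear; -y: clear

+x: nearest on ray is P8@(0, 1) ⇒ blocked
-y: ray from P2(-1, 1) has no placed part ⇒ clear
+y: ray from P2(-1, 1) has no placed part ⇒ clear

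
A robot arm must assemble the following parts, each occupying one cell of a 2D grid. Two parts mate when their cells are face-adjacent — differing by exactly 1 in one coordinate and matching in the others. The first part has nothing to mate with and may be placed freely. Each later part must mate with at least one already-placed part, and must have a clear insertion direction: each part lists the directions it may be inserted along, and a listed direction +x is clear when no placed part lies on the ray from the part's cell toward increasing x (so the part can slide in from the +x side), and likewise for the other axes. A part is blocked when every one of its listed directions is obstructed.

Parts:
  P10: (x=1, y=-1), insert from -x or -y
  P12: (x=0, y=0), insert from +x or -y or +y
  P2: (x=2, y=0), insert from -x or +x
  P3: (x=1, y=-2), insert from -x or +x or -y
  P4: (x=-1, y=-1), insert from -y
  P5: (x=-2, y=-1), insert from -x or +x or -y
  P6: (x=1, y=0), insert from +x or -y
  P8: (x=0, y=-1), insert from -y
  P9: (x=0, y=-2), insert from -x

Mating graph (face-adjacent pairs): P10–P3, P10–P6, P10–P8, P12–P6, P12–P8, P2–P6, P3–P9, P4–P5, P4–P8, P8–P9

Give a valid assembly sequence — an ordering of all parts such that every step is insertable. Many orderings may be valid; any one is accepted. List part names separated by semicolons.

P3; P10; P6; P12; P8; P4; P9; P5; P2

1. P3@(1, -2) [-x clear] — {P3}
2. P10@(1, -1) [-x clear] — {P10, P3}
3. P6@(1, 0) [+x clear] — {P10, P3, P6}
4. P12@(0, 0) [-y clear] — {P10, P12, P3, P6}
5. P8@(0, -1) [-y clear] — {P10, P12, P3, P6, P8}
6. P4@(-1, -1) [-y clear] — {P10, P12, P3, P4, P6, P8}
7. P9@(0, -2) [-x clear] — {P10, P12, P3, P4, P6, P8, P9}
8. P5@(-2, -1) [-x clear] — {P10, P12, P3, P4, P5, P6, P8, P9}
9. P2@(2, 0) [+x clear] — {P10, P12, P2, P3, P4, P5, P6, P8, P9}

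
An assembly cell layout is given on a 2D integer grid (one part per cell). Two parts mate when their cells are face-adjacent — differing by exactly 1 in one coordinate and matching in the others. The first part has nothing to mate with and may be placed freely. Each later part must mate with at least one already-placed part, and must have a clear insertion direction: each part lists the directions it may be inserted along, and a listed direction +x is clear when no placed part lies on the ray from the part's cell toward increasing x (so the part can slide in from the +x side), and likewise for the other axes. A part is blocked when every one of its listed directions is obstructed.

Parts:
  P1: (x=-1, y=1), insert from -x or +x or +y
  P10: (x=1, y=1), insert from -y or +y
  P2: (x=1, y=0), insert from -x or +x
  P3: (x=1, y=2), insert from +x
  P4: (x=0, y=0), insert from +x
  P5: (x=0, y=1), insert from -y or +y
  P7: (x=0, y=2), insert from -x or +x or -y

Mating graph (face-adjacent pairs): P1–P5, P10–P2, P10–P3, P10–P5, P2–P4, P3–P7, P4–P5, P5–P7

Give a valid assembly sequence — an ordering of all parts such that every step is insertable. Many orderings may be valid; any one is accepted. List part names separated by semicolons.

P4; P5; P10; P1; P3; P7; P2

1. P4@(0, 0) [+x clear] — {P4}
2. P5@(0, 1) [+y clear] — {P4, P5}
3. P10@(1, 1) [-y clear] — {P10, P4, P5}
4. P1@(-1, 1) [-x clear] — {P1, P10, P4, P5}
5. P3@(1, 2) [+x clear] — {P1, P10, P3, P4, P5}
6. P7@(0, 2) [-x clear] — {P1, P10, P3, P4, P5, P7}
7. P2@(1, 0) [+x clear] — {P1, P10, P2, P3, P4, P5, P7}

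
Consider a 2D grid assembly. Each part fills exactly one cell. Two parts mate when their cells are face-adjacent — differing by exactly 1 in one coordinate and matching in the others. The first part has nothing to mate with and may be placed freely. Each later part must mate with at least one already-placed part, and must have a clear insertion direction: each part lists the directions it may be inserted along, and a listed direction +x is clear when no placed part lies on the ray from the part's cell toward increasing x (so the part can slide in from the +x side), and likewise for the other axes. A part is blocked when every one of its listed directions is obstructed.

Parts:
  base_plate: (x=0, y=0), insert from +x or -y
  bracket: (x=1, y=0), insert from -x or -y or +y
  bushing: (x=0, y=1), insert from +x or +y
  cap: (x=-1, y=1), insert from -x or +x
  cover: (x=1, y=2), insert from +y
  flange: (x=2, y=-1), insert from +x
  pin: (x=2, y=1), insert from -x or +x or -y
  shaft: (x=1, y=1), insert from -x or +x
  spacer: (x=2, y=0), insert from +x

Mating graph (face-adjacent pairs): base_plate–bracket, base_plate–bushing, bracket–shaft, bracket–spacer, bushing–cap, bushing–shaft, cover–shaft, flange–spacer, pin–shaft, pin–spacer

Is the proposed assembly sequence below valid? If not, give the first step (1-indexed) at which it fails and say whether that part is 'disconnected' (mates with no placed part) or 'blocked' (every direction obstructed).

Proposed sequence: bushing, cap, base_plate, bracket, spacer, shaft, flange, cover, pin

Valid

1. bushing@(0, 1) [+x clear] — {bushing}
2. cap@(-1, 1) [-x clear] — {bushing, cap}
3. base_plate@(0, 0) [+x clear] — {base_plate, bushing, cap}
4. bracket@(1, 0) [-y clear] — {base_plate, bracket, bushing, cap}
5. spacer@(2, 0) [+x clear] — {base_plate, bracket, bushing, cap, spacer}
6. shaft@(1, 1) [+x clear] — {base_plate, bracket, bushing, cap, shaft, spacer}
7. flange@(2, -1) [+x clear] — {base_plate, bracket, bushing, cap, flange, shaft, spacer}
8. cover@(1, 2) [+y clear] — {base_plate, bracket, bushing, cap, cover, flange, shaft, spacer}
9. pin@(2, 1) [+x clear] — {base_plate, bracket, bushing, cap, cover, flange, pin, shaft, spacer}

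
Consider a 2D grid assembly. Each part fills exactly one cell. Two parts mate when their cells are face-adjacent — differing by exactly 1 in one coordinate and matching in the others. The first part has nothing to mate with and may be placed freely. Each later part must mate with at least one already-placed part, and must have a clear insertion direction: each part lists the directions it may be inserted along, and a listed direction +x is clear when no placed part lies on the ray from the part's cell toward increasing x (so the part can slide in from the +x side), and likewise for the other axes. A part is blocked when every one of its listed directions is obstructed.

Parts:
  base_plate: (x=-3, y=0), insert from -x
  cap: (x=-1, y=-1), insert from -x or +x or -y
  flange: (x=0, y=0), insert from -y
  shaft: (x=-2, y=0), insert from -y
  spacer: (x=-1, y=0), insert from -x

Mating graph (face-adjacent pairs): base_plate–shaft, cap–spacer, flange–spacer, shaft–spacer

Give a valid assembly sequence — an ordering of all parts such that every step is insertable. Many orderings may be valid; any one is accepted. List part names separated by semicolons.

1. flange@(0, 0) [-y clear] — {flange}
2. spacer@(-1, 0) [-x clear] — {flange, spacer}
3. cap@(-1, -1) [-x clear] — {cap, flange, spacer}
4. shaft@(-2, 0) [-y clear] — {cap, flange, shaft, spacer}
5. base_plate@(-3, 0) [-x clear] — {base_plate, cap, flange, shaft, spacer}

flange; spacer; cap; shaft; base_plate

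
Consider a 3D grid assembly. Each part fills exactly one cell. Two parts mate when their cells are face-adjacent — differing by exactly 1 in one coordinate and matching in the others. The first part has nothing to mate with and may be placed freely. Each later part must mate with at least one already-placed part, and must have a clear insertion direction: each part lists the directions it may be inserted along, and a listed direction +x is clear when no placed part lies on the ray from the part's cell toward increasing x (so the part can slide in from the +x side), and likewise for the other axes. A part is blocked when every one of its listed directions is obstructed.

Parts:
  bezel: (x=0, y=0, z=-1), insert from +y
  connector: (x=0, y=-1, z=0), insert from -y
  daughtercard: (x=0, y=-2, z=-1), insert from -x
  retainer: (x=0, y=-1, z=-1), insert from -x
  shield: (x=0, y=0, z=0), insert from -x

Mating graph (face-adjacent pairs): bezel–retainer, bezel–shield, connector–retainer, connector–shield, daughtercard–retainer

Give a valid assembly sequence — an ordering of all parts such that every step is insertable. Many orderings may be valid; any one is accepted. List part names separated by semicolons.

shield; bezel; connector; retainer; daughtercard

1. shield@(0, 0, 0) [-x clear] — {shield}
2. bezel@(0, 0, -1) [+y clear] — {bezel, shield}
3. connector@(0, -1, 0) [-y clear] — {bezel, connector, shield}
4. retainer@(0, -1, -1) [-x clear] — {bezel, connector, retainer, shield}
5. daughtercard@(0, -2, -1) [-x clear] — {bezel, connector, daughtercard, retainer, shield}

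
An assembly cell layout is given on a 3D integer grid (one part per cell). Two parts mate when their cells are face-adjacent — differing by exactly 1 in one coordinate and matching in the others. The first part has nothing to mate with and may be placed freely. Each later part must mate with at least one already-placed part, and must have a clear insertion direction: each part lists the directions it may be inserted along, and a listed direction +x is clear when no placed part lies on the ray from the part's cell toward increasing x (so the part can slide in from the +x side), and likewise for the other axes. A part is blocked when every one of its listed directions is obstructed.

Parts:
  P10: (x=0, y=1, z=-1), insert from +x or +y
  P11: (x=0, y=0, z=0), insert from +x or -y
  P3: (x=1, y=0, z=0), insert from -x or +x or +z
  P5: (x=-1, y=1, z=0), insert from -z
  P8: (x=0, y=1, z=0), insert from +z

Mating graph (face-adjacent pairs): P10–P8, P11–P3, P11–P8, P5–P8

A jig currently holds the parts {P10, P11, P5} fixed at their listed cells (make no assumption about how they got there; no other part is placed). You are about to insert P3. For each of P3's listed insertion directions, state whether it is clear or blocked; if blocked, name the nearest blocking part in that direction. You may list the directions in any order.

+x: clear; +z: clear; -x: blocked by P11

-x: nearest on ray is P11@(0, 0, 0) ⇒ blocked
+x: ray from P3(1, 0, 0) has no placed part ⇒ clear
+z: ray from P3(1, 0, 0) has no placed part ⇒ clear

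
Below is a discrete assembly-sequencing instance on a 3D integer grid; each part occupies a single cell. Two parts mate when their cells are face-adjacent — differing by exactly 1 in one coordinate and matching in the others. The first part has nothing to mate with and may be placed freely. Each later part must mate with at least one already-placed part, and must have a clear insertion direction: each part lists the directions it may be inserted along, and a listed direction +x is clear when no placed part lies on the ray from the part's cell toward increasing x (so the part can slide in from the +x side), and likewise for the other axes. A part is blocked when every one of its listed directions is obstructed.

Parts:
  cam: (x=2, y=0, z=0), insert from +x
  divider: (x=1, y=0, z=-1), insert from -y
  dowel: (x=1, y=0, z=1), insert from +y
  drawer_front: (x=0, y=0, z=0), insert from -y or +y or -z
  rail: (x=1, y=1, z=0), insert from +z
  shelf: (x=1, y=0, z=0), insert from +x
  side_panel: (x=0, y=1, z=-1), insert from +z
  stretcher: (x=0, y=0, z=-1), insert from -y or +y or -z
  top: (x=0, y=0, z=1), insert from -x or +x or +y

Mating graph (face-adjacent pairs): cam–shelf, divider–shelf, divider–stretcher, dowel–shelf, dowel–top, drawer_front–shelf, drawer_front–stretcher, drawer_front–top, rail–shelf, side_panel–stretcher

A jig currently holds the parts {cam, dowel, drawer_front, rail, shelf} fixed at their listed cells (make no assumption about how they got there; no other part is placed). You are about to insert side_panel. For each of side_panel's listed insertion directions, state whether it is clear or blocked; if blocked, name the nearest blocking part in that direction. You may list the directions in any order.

+z: clear

+z: ray from side_panel(0, 1, -1) has no placed part ⇒ clear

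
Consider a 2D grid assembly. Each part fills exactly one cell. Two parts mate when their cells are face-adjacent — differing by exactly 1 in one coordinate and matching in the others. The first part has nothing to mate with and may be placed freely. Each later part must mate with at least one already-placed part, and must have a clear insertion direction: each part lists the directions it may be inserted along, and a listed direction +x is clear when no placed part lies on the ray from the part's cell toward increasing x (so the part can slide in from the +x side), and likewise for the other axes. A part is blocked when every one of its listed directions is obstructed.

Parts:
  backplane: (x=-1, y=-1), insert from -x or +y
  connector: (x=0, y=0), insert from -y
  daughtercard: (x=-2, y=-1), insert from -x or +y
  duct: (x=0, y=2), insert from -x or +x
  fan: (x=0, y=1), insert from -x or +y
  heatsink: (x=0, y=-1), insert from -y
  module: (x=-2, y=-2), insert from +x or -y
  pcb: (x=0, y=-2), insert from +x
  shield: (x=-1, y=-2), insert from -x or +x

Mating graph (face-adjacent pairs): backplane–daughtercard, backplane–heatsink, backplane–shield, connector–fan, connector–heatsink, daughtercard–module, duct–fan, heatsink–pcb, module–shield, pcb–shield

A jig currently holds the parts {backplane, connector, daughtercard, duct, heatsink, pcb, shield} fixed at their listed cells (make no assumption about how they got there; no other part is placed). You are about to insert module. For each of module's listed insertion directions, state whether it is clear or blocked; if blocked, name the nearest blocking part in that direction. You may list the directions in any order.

+x: blocked by shield; -y: clear

+x: nearest on ray is shield@(-1, -2) ⇒ blocked
-y: ray from module(-2, -2) has no placed part ⇒ clear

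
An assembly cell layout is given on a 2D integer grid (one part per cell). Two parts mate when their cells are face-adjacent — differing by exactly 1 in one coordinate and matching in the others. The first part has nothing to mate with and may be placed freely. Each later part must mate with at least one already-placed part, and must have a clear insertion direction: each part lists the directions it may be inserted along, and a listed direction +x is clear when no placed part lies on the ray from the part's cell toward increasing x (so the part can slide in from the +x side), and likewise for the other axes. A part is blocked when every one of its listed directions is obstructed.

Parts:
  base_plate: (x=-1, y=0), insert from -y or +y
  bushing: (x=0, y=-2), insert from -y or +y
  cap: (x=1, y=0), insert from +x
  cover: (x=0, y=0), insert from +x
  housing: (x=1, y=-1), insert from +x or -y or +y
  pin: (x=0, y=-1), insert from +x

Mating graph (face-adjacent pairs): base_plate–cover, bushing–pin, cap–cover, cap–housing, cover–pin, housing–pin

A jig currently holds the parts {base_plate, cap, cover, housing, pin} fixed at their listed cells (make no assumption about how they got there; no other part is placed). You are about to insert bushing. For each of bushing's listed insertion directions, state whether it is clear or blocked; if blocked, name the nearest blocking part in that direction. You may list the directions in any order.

-y: ray from bushing(0, -2) has no placed part ⇒ clear
+y: nearest on ray is pin@(0, -1) ⇒ blocked

+y: blocked by pin; -y: clear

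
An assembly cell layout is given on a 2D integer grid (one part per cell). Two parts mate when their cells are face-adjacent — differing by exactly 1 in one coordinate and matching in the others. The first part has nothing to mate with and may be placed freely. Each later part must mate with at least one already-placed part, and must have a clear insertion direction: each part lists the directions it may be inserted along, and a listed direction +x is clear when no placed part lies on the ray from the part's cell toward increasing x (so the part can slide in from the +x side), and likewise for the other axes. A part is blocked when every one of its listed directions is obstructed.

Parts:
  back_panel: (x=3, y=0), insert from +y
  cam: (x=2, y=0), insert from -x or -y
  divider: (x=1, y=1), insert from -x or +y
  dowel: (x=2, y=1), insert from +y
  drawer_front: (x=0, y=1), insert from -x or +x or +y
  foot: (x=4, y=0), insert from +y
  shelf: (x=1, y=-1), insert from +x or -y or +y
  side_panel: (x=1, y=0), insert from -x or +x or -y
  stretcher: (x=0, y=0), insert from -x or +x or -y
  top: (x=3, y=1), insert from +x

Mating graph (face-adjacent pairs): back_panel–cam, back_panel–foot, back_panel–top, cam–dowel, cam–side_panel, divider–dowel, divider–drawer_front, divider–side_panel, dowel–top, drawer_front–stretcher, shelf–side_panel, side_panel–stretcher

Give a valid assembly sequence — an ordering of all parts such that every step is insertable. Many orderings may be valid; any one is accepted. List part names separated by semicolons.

shelf; side_panel; divider; stretcher; dowel; drawer_front; cam; back_panel; top; foot

1. shelf@(1, -1) [+x clear] — {shelf}
2. side_panel@(1, 0) [-x clear] — {shelf, side_panel}
3. divider@(1, 1) [-x clear] — {divider, shelf, side_panel}
4. stretcher@(0, 0) [-x clear] — {divider, shelf, side_panel, stretcher}
5. dowel@(2, 1) [+y clear] — {divider, dowel, shelf, side_panel, stretcher}
6. drawer_front@(0, 1) [-x clear] — {divider, dowel, drawer_front, shelf, side_panel, stretcher}
7. cam@(2, 0) [-y clear] — {cam, divider, dowel, drawer_front, shelf, side_panel, stretcher}
8. back_panel@(3, 0) [+y clear] — {back_panel, cam, divider, dowel, drawer_front, shelf, side_panel, stretcher}
9. top@(3, 1) [+x clear] — {back_panel, cam, divider, dowel, drawer_front, shelf, side_panel, stretcher, top}
10. foot@(4, 0) [+y clear] — {back_panel, cam, divider, dowel, drawer_front, foot, shelf, side_panel, stretcher, top}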